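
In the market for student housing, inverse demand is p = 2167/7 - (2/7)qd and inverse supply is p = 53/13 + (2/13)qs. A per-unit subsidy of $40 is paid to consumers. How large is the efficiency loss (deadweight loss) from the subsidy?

Deadweight loss = $1820

Pre-subsidy: 2167/7 - (2/7)q = 53/13 + (2/13)q gives q* = 695 and p* = 111.
With the rebate, buyers effectively pay pb = ps − 40, where ps is the price sellers receive.
On the curves, pb = 2167/7 - (2/7)q and ps = 53/13 + (2/13)q; the wedge ps − pb = 40 gives 53/13 + (2/13)q − (2167/7 - (2/7)q) = 40, so q' = 786.
Then pb = 2167/7 − (2/7)·786 = 85 and ps = 53/13 + (2/13)·786 = 125.
The subsidy expands output by 786 − 695 = 91 past the efficient level; on those units the gap between marginal cost and willingness to pay runs from 0 up to 40.
DWL = ½ × 40 × 91 = 1820.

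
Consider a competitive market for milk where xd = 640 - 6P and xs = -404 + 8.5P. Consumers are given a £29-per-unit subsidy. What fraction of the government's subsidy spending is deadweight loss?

Pre-subsidy: 640 - 6P = -404 + 8.5P gives P* = 72, x* = 208.
With the rebate, buyers effectively pay Pb = Ps − 29, where Ps is the price sellers receive.
Demand in terms of Ps becomes xd = 640 − 6(Ps − 29) = 814 - 6Ps. Setting this equal to supply: 814 - 6Ps = -404 + 8.5Ps, so Ps = 84.
Buyers pay Pb = 84 − 29 = 55; x' = -404 + 8.5·84 = 310.
ΔCS = ½(208 + 310)(72 − 55) = 4403; ΔPS = ½(208 + 310)(84 − 72) = 3108.
Government spending = 29 × 310 = 8990.
DWL = ½ × 29 × (310 − 208) = 1479; fraction = 1479 / 8990 = 51/310.

DWL / government spending = 51/310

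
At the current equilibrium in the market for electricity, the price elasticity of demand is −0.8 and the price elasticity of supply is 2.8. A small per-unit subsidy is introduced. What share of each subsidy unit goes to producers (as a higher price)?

Producer share = 2/9

For a small subsidy around the equilibrium, the benefit split depends on the relative slopes, which at a point are proportional to the elasticities.
Buyer share = εs/(εs + |εd|) = 2.8/(2.8 + 0.8) = 7/9; seller share = |εd|/(εs + |εd|) = 2/9.
So producers capture 2/9 of the subsidy.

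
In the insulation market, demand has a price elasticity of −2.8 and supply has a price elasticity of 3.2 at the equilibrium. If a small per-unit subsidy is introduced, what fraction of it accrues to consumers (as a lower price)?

Consumer share = 8/15

For a small subsidy around the equilibrium, the benefit split depends on the relative slopes, which at a point are proportional to the elasticities.
Buyer share = εs/(εs + |εd|) = 3.2/(3.2 + 2.8) = 8/15; seller share = |εd|/(εs + |εd|) = 7/15.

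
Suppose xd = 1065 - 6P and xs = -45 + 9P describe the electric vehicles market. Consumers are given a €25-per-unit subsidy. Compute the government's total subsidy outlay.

Pre-subsidy: 1065 - 6P = -45 + 9P gives P* = 74, x* = 621.
With the rebate, buyers effectively pay Pb = Ps − 25, where Ps is the price sellers receive.
Demand in terms of Ps becomes xd = 1065 − 6(Ps − 25) = 1215 - 6Ps. Setting this equal to supply: 1215 - 6Ps = -45 + 9Ps, so Ps = 84.
Buyers pay Pb = 84 − 25 = 59; x' = -45 + 9·84 = 711.
Government outlay = subsidy × quantity = 25 × 711 = 17775.

Government cost = €17775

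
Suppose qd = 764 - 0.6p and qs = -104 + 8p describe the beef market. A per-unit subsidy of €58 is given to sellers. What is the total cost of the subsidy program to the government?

Pre-subsidy: 764 - 0.6p = -104 + 8p gives p* = 4340/43, q* = 30248/43.
With the subsidy, sellers receive ps = pb + 58 for each unit, where pb is the price buyers pay.
Supply in terms of pb becomes qs = -104 + 8(pb + 58) = 360 + 8pb. Setting this equal to demand: 764 - 0.6pb = 360 + 8pb, so pb = 2020/43.
Sellers receive ps = 2020/43 + 58 = 4514/43; q' = 764 − 0.6·(2020/43) = 31640/43.
Government outlay = subsidy × quantity = 58 × 31640/43 = 1835120/43.

Government cost = 1835120/43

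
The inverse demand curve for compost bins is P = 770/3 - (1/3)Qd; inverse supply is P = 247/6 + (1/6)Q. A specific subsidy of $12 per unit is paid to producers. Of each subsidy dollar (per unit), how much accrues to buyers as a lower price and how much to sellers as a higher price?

Pre-subsidy: 770/3 - (1/3)Q = 247/6 + (1/6)Q gives Q* = 431 and P* = 113.
With the subsidy, sellers receive Ps = Pb + 12 for each unit, where Pb is the price buyers pay.
On the curves, Pb = 770/3 - (1/3)Q and Ps = 247/6 + (1/6)Q; the wedge Ps − Pb = 12 gives 247/6 + (1/6)Q − (770/3 - (1/3)Q) = 12, so Q' = 455.
Then Pb = 770/3 − (1/3)·455 = 105 and Ps = 247/6 + (1/6)·455 = 117.
Buyers' price falls by P* − Pb = 113 − 105 = 8; sellers' price rises by Ps − P* = 117 − 113 = 4.

Buyers gain $8 per unit; sellers gain $4 per unit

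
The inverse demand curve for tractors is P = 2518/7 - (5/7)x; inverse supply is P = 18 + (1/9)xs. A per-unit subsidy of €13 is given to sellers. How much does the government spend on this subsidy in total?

Pre-subsidy: 2518/7 - (5/7)x = 18 + (1/9)x gives x* = 414 and P* = 64.
With the subsidy, sellers receive Ps = Pb + 13 for each unit, where Pb is the price buyers pay.
On the curves, Pb = 2518/7 - (5/7)x and Ps = 18 + (1/9)x; the wedge Ps − Pb = 13 gives 18 + (1/9)x − (2518/7 - (5/7)x) = 13, so x' = 429.75.
Then Pb = 2518/7 − (5/7)·429.75 = 52.75 and Ps = 18 + (1/9)·429.75 = 65.75.
Government outlay = subsidy × quantity = 13 × 429.75 = 5586.75.

Government cost = €5586.75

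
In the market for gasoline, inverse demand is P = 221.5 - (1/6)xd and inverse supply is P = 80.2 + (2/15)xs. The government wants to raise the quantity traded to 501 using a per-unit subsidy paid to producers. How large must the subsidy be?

At x = 501, from the demand curve buyers pay Pb = 221.5 − (1/6)·501 = 138; from the supply curve sellers need Ps = 80.2 + (2/15)·501 = 147.
The subsidy must fill the gap: s = Ps − Pb = 147 − 138 = 9.

Required subsidy s = 9 per unit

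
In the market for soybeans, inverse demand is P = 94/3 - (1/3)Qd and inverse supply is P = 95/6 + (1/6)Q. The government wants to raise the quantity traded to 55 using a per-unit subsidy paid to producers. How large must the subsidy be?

At Q = 55, from the demand curve buyers pay Pb = 94/3 − (1/3)·55 = 13; from the supply curve sellers need Ps = 95/6 + (1/6)·55 = 25.
The subsidy must fill the gap: s = Ps − Pb = 25 − 13 = 12.

Required subsidy s = 12 per unit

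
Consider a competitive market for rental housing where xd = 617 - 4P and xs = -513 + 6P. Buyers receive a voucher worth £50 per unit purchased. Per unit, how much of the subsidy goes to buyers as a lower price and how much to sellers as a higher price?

Buyers gain £30 per unit; sellers gain £20 per unit

Pre-subsidy: 617 - 4P = -513 + 6P gives P* = 113, x* = 165.
With the rebate, buyers effectively pay Pb = Ps − 50, where Ps is the price sellers receive.
Demand in terms of Ps becomes xd = 617 − 4(Ps − 50) = 817 - 4Ps. Setting this equal to supply: 817 - 4Ps = -513 + 6Ps, so Ps = 133.
Buyers pay Pb = 133 − 50 = 83; x' = -513 + 6·133 = 285.
Buyers' price falls by P* − Pb = 113 − 83 = 30; sellers' price rises by Ps − P* = 133 − 113 = 20.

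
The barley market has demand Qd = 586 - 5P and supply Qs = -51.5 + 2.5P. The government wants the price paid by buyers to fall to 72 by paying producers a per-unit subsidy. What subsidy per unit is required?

Required subsidy s = 39 per unit

At a buyer price of 72, quantity demanded is 586 − 5·72 = 226.
Sellers supply 226 only when they receive Ps with -51.5 + 2.5·Ps = 226, i.e. Ps = 111.
s = Ps − Pb = 111 − 72 = 39.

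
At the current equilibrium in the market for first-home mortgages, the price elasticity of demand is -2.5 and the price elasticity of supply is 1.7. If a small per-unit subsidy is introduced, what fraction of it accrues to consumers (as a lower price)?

Consumer share = 17/42

For a small subsidy around the equilibrium, the benefit split depends on the relative slopes, which at a point are proportional to the elasticities.
Buyer share = εs/(εs + |εd|) = 1.7/(1.7 + 2.5) = 17/42; seller share = |εd|/(εs + |εd|) = 25/42.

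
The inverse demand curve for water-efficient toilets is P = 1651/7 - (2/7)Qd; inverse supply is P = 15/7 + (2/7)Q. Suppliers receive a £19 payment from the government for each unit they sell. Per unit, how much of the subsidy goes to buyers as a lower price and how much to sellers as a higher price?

Pre-subsidy: 1651/7 - (2/7)Q = 15/7 + (2/7)Q gives Q* = 409 and P* = 119.
With the subsidy, sellers receive Ps = Pb + 19 for each unit, where Pb is the price buyers pay.
On the curves, Pb = 1651/7 - (2/7)Q and Ps = 15/7 + (2/7)Q; the wedge Ps − Pb = 19 gives 15/7 + (2/7)Q − (1651/7 - (2/7)Q) = 19, so Q' = 442.25.
Then Pb = 1651/7 − (2/7)·442.25 = 109.5 and Ps = 15/7 + (2/7)·442.25 = 128.5.
Buyers' price falls by P* − Pb = 119 − 109.5 = 9.5; sellers' price rises by Ps − P* = 128.5 − 119 = 9.5.

Buyers gain £9.5 per unit; sellers gain £9.5 per unit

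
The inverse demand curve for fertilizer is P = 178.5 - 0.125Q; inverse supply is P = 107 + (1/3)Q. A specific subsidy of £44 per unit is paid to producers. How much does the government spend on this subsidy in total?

Pre-subsidy: 178.5 - 0.125Q = 107 + (1/3)Q gives Q* = 156 and P* = 159.
With the subsidy, sellers receive Ps = Pb + 44 for each unit, where Pb is the price buyers pay.
On the curves, Pb = 178.5 - 0.125Q and Ps = 107 + (1/3)Q; the wedge Ps − Pb = 44 gives 107 + (1/3)Q − (178.5 - 0.125Q) = 44, so Q' = 252.
Then Pb = 178.5 − 0.125·252 = 147 and Ps = 107 + (1/3)·252 = 191.
Government outlay = subsidy × quantity = 44 × 252 = 11088.

Government cost = £11088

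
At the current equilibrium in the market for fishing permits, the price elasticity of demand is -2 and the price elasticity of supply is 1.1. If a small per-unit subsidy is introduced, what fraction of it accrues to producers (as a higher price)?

For a small subsidy around the equilibrium, the benefit split depends on the relative slopes, which at a point are proportional to the elasticities.
Buyer share = εs/(εs + |εd|) = 1.1/(1.1 + 2) = 11/31; seller share = |εd|/(εs + |εd|) = 20/31.
So producers capture 20/31 of the subsidy.

Producer share = 20/31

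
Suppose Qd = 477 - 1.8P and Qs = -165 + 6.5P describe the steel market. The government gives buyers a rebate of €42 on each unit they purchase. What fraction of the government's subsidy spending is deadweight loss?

Pre-subsidy: 477 - 1.8P = -165 + 6.5P gives P* = 6420/83, Q* = 28035/83.
With the rebate, buyers effectively pay Pb = Ps − 42, where Ps is the price sellers receive.
Demand in terms of Ps becomes Qd = 477 − 1.8(Ps − 42) = 552.6 - 1.8Ps. Setting this equal to supply: 552.6 - 1.8Ps = -165 + 6.5Ps, so Ps = 7176/83.
Buyers pay Pb = 7176/83 − 42 = 3690/83; Q' = -165 + 6.5·(7176/83) = 32949/83.
ΔCS = ½(28035/83 + 32949/83)(6420/83 − 3690/83) = 83243160/6889; ΔPS = ½(28035/83 + 32949/83)(7176/83 − 6420/83) = 23051952/6889.
Government spending = 42 × 32949/83 = 1383858/83.
DWL = ½ × 42 × (32949/83 − 28035/83) = 103194/83; fraction = (103194/83) / (1383858/83) = 39/523.

DWL / government spending = 39/523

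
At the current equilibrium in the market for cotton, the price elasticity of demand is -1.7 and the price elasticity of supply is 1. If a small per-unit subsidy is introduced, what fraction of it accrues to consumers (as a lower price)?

Consumer share = 10/27

For a small subsidy around the equilibrium, the benefit split depends on the relative slopes, which at a point are proportional to the elasticities.
Buyer share = εs/(εs + |εd|) = 1/(1 + 1.7) = 10/27; seller share = |εd|/(εs + |εd|) = 17/27.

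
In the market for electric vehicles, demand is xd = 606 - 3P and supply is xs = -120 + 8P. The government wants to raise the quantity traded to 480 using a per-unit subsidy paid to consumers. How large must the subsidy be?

At x = 480, invert demand for the buyer price: Pb = (606 − 480)/3 = 42; invert supply for the seller price: Ps = (480 − (-120))/8 = 75.
The subsidy must fill the gap: s = Ps − Pb = 75 − 42 = 33.

Required subsidy s = 33 per unit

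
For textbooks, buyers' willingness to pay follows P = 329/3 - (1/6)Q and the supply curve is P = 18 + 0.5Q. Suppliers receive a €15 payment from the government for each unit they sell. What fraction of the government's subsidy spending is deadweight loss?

DWL / government spending = 0.0703125

Pre-subsidy: 329/3 - (1/6)Q = 18 + 0.5Q gives Q* = 137.5 and P* = 86.75.
With the subsidy, sellers receive Ps = Pb + 15 for each unit, where Pb is the price buyers pay.
On the curves, Pb = 329/3 - (1/6)Q and Ps = 18 + 0.5Q; the wedge Ps − Pb = 15 gives 18 + 0.5Q − (329/3 - (1/6)Q) = 15, so Q' = 160.
Then Pb = 329/3 − (1/6)·160 = 83 and Ps = 18 + 0.5·160 = 98.
ΔCS = ½(137.5 + 160)(86.75 − 83) = 557.8125; ΔPS = ½(137.5 + 160)(98 − 86.75) = 1673.4375.
Government spending = 15 × 160 = 2400.
DWL = ½ × 15 × (160 − 137.5) = 168.75; fraction = 168.75 / 2400 = 0.0703125.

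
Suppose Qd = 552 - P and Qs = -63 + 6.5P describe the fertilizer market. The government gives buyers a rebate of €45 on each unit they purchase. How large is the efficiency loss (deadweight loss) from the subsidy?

Deadweight loss = €877.5

Pre-subsidy: 552 - P = -63 + 6.5P gives P* = 82, Q* = 470.
With the rebate, buyers effectively pay Pb = Ps − 45, where Ps is the price sellers receive.
Demand in terms of Ps becomes Qd = 552 − 1(Ps − 45) = 597 - Ps. Setting this equal to supply: 597 - Ps = -63 + 6.5Ps, so Ps = 88.
Buyers pay Pb = 88 − 45 = 43; Q' = -63 + 6.5·88 = 509.
The subsidy expands output by 509 − 470 = 39 past the efficient level; on those units the gap between marginal cost and willingness to pay runs from 0 up to 45.
DWL = ½ × 45 × 39 = 877.5.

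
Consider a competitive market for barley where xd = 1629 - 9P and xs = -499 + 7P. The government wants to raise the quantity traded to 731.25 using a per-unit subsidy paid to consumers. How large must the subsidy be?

At x = 731.25, invert demand for the buyer price: Pb = (1629 − 731.25)/9 = 99.75; invert supply for the seller price: Ps = (731.25 − (-499))/7 = 175.75.
The subsidy must fill the gap: s = Ps − Pb = 175.75 − 99.75 = 76.

Required subsidy s = 76 per unit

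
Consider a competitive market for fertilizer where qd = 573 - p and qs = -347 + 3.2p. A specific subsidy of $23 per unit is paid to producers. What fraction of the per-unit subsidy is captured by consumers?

Consumer share = 16/21

Pre-subsidy: 573 - p = -347 + 3.2p gives p* = 4600/21, q* = 7433/21.
With the subsidy, sellers receive ps = pb + 23 for each unit, where pb is the price buyers pay.
Supply in terms of pb becomes qs = -347 + 3.2(pb + 23) = -273.4 + 3.2pb. Setting this equal to demand: 573 - pb = -273.4 + 3.2pb, so pb = 4232/21.
Sellers receive ps = 4232/21 + 23 = 4715/21; q' = 573 − 1·(4232/21) = 7801/21.
Buyers' price falls by p* − pb = 4600/21 − 4232/21 = 368/21; sellers' price rises by ps − p* = 4715/21 − 4600/21 = 115/21.
So consumers capture (368/21)/23 = 16/21 of each unit of subsidy.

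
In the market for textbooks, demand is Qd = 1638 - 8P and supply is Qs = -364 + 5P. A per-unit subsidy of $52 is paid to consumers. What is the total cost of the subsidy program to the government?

Pre-subsidy: 1638 - 8P = -364 + 5P gives P* = 154, Q* = 406.
With the rebate, buyers effectively pay Pb = Ps − 52, where Ps is the price sellers receive.
Demand in terms of Ps becomes Qd = 1638 − 8(Ps − 52) = 2054 - 8Ps. Setting this equal to supply: 2054 - 8Ps = -364 + 5Ps, so Ps = 186.
Buyers pay Pb = 186 − 52 = 134; Q' = -364 + 5·186 = 566.
Government outlay = subsidy × quantity = 52 × 566 = 29432.

Government cost = $29432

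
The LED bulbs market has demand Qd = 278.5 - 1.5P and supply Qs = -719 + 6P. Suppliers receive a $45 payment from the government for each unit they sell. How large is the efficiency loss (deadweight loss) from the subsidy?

Pre-subsidy: 278.5 - 1.5P = -719 + 6P gives P* = 133, Q* = 79.
With the subsidy, sellers receive Ps = Pb + 45 for each unit, where Pb is the price buyers pay.
Supply in terms of Pb becomes Qs = -719 + 6(Pb + 45) = -449 + 6Pb. Setting this equal to demand: 278.5 - 1.5Pb = -449 + 6Pb, so Pb = 97.
Sellers receive Ps = 97 + 45 = 142; Q' = 278.5 − 1.5·97 = 133.
The subsidy expands output by 133 − 79 = 54 past the efficient level; on those units the gap between marginal cost and willingness to pay runs from 0 up to 45.
DWL = ½ × 45 × 54 = 1215.

Deadweight loss = $1215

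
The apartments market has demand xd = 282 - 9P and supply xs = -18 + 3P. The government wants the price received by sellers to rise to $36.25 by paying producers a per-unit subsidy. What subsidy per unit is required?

At a seller price of 36.25, quantity supplied is -18 + 3·36.25 = 90.75.
Buyers absorb 90.75 only when they pay Pb with 282 − 9·Pb = 90.75, i.e. Pb = 21.25.
s = Ps − Pb = 36.25 − 21.25 = 15.

Required subsidy s = $15 per unit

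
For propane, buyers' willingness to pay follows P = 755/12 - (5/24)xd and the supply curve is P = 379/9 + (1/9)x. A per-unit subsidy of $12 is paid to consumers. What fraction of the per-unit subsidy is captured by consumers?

Pre-subsidy: 755/12 - (5/24)x = 379/9 + (1/9)x gives x* = 1498/23 and P* = 1135/23.
With the rebate, buyers effectively pay Pb = Ps − 12, where Ps is the price sellers receive.
On the curves, Pb = 755/12 - (5/24)x and Ps = 379/9 + (1/9)x; the wedge Ps − Pb = 12 gives 379/9 + (1/9)x − (755/12 - (5/24)x) = 12, so x' = 2362/23.
Then Pb = 755/12 − (5/24)·(2362/23) = 955/23 and Ps = 379/9 + (1/9)·(2362/23) = 1231/23.
Buyers' price falls by P* − Pb = 1135/23 − 955/23 = 180/23; sellers' price rises by Ps − P* = 1231/23 − 1135/23 = 96/23.
So consumers capture (180/23)/12 = 15/23 of each unit of subsidy.

Consumer share = 15/23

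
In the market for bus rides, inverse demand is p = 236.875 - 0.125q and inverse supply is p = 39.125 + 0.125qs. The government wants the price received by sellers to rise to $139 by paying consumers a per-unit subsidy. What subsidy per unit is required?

Required subsidy s = $2 per unit

At a seller price of 139, quantity supplied is -313 + 8·139 = 799.
Buyers absorb 799 only when they pay pb = 236.875 − 0.125·799 = 137.
s = ps − pb = 139 − 137 = 2.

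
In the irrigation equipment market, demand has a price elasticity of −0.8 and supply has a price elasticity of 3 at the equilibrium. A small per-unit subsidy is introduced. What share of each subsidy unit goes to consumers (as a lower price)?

For a small subsidy around the equilibrium, the benefit split depends on the relative slopes, which at a point are proportional to the elasticities.
Buyer share = εs/(εs + |εd|) = 3/(3 + 0.8) = 15/19; seller share = |εd|/(εs + |εd|) = 4/19.

Consumer share = 15/19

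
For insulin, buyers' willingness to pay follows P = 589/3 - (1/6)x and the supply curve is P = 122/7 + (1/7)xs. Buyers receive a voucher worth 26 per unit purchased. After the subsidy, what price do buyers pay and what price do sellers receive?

Buyers pay 86; sellers receive 112

Pre-subsidy: 589/3 - (1/6)x = 122/7 + (1/7)x gives x* = 578 and P* = 100.
With the rebate, buyers effectively pay Pb = Ps − 26, where Ps is the price sellers receive.
On the curves, Pb = 589/3 - (1/6)x and Ps = 122/7 + (1/7)x; the wedge Ps − Pb = 26 gives 122/7 + (1/7)x − (589/3 - (1/6)x) = 26, so x' = 662.
Then Pb = 589/3 − (1/6)·662 = 86 and Ps = 122/7 + (1/7)·662 = 112.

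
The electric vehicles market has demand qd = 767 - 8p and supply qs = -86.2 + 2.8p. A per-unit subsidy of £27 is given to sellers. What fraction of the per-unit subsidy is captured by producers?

Pre-subsidy: 767 - 8p = -86.2 + 2.8p gives p* = 79, q* = 135.
With the subsidy, sellers receive ps = pb + 27 for each unit, where pb is the price buyers pay.
Supply in terms of pb becomes qs = -86.2 + 2.8(pb + 27) = -10.6 + 2.8pb. Setting this equal to demand: 767 - 8pb = -10.6 + 2.8pb, so pb = 72.
Sellers receive ps = 72 + 27 = 99; q' = 767 − 8·72 = 191.
Buyers' price falls by p* − pb = 79 − 72 = 7; sellers' price rises by ps − p* = 99 − 79 = 20.
So producers capture 20/27 = 20/27 of each unit of subsidy.

Producer share = 20/27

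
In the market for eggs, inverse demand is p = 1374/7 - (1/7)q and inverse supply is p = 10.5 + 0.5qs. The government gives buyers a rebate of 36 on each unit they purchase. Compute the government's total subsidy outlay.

Government cost = 12420

Pre-subsidy: 1374/7 - (1/7)q = 10.5 + 0.5q gives q* = 289 and p* = 155.
With the rebate, buyers effectively pay pb = ps − 36, where ps is the price sellers receive.
On the curves, pb = 1374/7 - (1/7)q and ps = 10.5 + 0.5q; the wedge ps − pb = 36 gives 10.5 + 0.5q − (1374/7 - (1/7)q) = 36, so q' = 345.
Then pb = 1374/7 − (1/7)·345 = 147 and ps = 10.5 + 0.5·345 = 183.
Government outlay = subsidy × quantity = 36 × 345 = 12420.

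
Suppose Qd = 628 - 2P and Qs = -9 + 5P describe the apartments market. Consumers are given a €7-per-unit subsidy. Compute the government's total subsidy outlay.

Pre-subsidy: 628 - 2P = -9 + 5P gives P* = 91, Q* = 446.
With the rebate, buyers effectively pay Pb = Ps − 7, where Ps is the price sellers receive.
Demand in terms of Ps becomes Qd = 628 − 2(Ps − 7) = 642 - 2Ps. Setting this equal to supply: 642 - 2Ps = -9 + 5Ps, so Ps = 93.
Buyers pay Pb = 93 − 7 = 86; Q' = -9 + 5·93 = 456.
Government outlay = subsidy × quantity = 7 × 456 = 3192.

Government cost = €3192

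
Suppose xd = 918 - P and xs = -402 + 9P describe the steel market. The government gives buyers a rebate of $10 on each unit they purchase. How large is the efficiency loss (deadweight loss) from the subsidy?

Pre-subsidy: 918 - P = -402 + 9P gives P* = 132, x* = 786.
With the rebate, buyers effectively pay Pb = Ps − 10, where Ps is the price sellers receive.
Demand in terms of Ps becomes xd = 918 − 1(Ps − 10) = 928 - Ps. Setting this equal to supply: 928 - Ps = -402 + 9Ps, so Ps = 133.
Buyers pay Pb = 133 − 10 = 123; x' = -402 + 9·133 = 795.
The subsidy expands output by 795 − 786 = 9 past the efficient level; on those units the gap between marginal cost and willingness to pay runs from 0 up to 10.
DWL = ½ × 10 × 9 = 45.

Deadweight loss = $45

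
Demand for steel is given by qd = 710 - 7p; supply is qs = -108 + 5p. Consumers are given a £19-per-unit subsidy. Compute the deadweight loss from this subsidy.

Pre-subsidy: 710 - 7p = -108 + 5p gives p* = 409/6, q* = 1397/6.
With the rebate, buyers effectively pay pb = ps − 19, where ps is the price sellers receive.
Demand in terms of ps becomes qd = 710 − 7(ps − 19) = 843 - 7ps. Setting this equal to supply: 843 - 7ps = -108 + 5ps, so ps = 79.25.
Buyers pay pb = 79.25 − 19 = 60.25; q' = -108 + 5·79.25 = 288.25.
The subsidy expands output by 288.25 − 1397/6 = 665/12 past the efficient level; on those units the gap between marginal cost and willingness to pay runs from 0 up to 19.
DWL = ½ × 19 × 665/12 = 12635/24.

Deadweight loss = 12635/24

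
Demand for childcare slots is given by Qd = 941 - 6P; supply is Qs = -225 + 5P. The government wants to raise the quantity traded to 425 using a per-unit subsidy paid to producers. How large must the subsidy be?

Required subsidy s = 44 per unit

At Q = 425, invert demand for the buyer price: Pb = (941 − 425)/6 = 86; invert supply for the seller price: Ps = (425 − (-225))/5 = 130.
The subsidy must fill the gap: s = Ps − Pb = 130 − 86 = 44.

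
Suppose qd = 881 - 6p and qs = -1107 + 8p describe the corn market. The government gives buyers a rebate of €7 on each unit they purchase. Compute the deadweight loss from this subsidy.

Deadweight loss = €84

Pre-subsidy: 881 - 6p = -1107 + 8p gives p* = 142, q* = 29.
With the rebate, buyers effectively pay pb = ps − 7, where ps is the price sellers receive.
Demand in terms of ps becomes qd = 881 − 6(ps − 7) = 923 - 6ps. Setting this equal to supply: 923 - 6ps = -1107 + 8ps, so ps = 145.
Buyers pay pb = 145 − 7 = 138; q' = -1107 + 8·145 = 53.
The subsidy expands output by 53 − 29 = 24 past the efficient level; on those units the gap between marginal cost and willingness to pay runs from 0 up to 7.
DWL = ½ × 7 × 24 = 84.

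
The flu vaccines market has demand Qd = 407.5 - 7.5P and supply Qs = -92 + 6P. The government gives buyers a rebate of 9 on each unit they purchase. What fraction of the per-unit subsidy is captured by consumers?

Pre-subsidy: 407.5 - 7.5P = -92 + 6P gives P* = 37, Q* = 130.
With the rebate, buyers effectively pay Pb = Ps − 9, where Ps is the price sellers receive.
Demand in terms of Ps becomes Qd = 407.5 − 7.5(Ps − 9) = 475 - 7.5Ps. Setting this equal to supply: 475 - 7.5Ps = -92 + 6Ps, so Ps = 42.
Buyers pay Pb = 42 − 9 = 33; Q' = -92 + 6·42 = 160.
Buyers' price falls by P* − Pb = 37 − 33 = 4; sellers' price rises by Ps − P* = 42 − 37 = 5.
So consumers capture 4/9 = 4/9 of each unit of subsidy.

Consumer share = 4/9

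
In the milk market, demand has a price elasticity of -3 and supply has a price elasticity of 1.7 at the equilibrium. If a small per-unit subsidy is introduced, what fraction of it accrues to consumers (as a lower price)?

For a small subsidy around the equilibrium, the benefit split depends on the relative slopes, which at a point are proportional to the elasticities.
Buyer share = εs/(εs + |εd|) = 1.7/(1.7 + 3) = 17/47; seller share = |εd|/(εs + |εd|) = 30/47.

Consumer share = 17/47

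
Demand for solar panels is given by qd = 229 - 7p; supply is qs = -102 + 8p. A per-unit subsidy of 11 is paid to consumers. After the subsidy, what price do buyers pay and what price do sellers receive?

Buyers pay 16.2; sellers receive 27.2

Pre-subsidy: 229 - 7p = -102 + 8p gives p* = 331/15, q* = 1118/15.
With the rebate, buyers effectively pay pb = ps − 11, where ps is the price sellers receive.
Demand in terms of ps becomes qd = 229 − 7(ps − 11) = 306 - 7ps. Setting this equal to supply: 306 - 7ps = -102 + 8ps, so ps = 27.2.
Buyers pay pb = 27.2 − 11 = 16.2; q' = -102 + 8·27.2 = 115.6.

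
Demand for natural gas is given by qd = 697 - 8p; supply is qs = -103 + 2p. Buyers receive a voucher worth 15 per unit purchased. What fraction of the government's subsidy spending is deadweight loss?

Pre-subsidy: 697 - 8p = -103 + 2p gives p* = 80, q* = 57.
With the rebate, buyers effectively pay pb = ps − 15, where ps is the price sellers receive.
Demand in terms of ps becomes qd = 697 − 8(ps − 15) = 817 - 8ps. Setting this equal to supply: 817 - 8ps = -103 + 2ps, so ps = 92.
Buyers pay pb = 92 − 15 = 77; q' = -103 + 2·92 = 81.
ΔCS = ½(57 + 81)(80 − 77) = 207; ΔPS = ½(57 + 81)(92 − 80) = 828.
Government spending = 15 × 81 = 1215.
DWL = ½ × 15 × (81 − 57) = 180; fraction = 180 / 1215 = 4/27.

DWL / government spending = 4/27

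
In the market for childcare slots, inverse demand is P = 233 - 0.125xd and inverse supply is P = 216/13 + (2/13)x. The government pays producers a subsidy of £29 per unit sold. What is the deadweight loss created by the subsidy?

Pre-subsidy: 233 - 0.125x = 216/13 + (2/13)x gives x* = 776 and P* = 136.
With the subsidy, sellers receive Ps = Pb + 29 for each unit, where Pb is the price buyers pay.
On the curves, Pb = 233 - 0.125x and Ps = 216/13 + (2/13)x; the wedge Ps − Pb = 29 gives 216/13 + (2/13)x − (233 - 0.125x) = 29, so x' = 880.
Then Pb = 233 − 0.125·880 = 123 and Ps = 216/13 + (2/13)·880 = 152.
The subsidy expands output by 880 − 776 = 104 past the efficient level; on those units the gap between marginal cost and willingness to pay runs from 0 up to 29.
DWL = ½ × 29 × 104 = 1508.

Deadweight loss = £1508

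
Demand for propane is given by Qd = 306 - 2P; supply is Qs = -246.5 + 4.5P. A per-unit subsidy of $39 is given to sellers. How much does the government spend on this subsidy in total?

Government cost = $7410

Pre-subsidy: 306 - 2P = -246.5 + 4.5P gives P* = 85, Q* = 136.
With the subsidy, sellers receive Ps = Pb + 39 for each unit, where Pb is the price buyers pay.
Supply in terms of Pb becomes Qs = -246.5 + 4.5(Pb + 39) = -71 + 4.5Pb. Setting this equal to demand: 306 - 2Pb = -71 + 4.5Pb, so Pb = 58.
Sellers receive Ps = 58 + 39 = 97; Q' = 306 − 2·58 = 190.
Government outlay = subsidy × quantity = 39 × 190 = 7410.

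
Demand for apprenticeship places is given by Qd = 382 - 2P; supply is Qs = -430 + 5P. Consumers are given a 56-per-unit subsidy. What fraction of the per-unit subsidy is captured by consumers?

Consumer share = 5/7

Pre-subsidy: 382 - 2P = -430 + 5P gives P* = 116, Q* = 150.
With the rebate, buyers effectively pay Pb = Ps − 56, where Ps is the price sellers receive.
Demand in terms of Ps becomes Qd = 382 − 2(Ps − 56) = 494 - 2Ps. Setting this equal to supply: 494 - 2Ps = -430 + 5Ps, so Ps = 132.
Buyers pay Pb = 132 − 56 = 76; Q' = -430 + 5·132 = 230.
Buyers' price falls by P* − Pb = 116 − 76 = 40; sellers' price rises by Ps − P* = 132 − 116 = 16.
So consumers capture 40/56 = 5/7 of each unit of subsidy.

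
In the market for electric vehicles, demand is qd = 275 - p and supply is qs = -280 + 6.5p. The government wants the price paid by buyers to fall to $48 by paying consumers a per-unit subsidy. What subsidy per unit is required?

At a buyer price of 48, quantity demanded is 275 − 1·48 = 227.
Sellers supply 227 only when they receive ps with -280 + 6.5·ps = 227, i.e. ps = 78.
s = ps − pb = 78 − 48 = 30.

Required subsidy s = $30 per unit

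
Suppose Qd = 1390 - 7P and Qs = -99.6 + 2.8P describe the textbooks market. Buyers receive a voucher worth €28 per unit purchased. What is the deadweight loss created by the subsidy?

Deadweight loss = €784

Pre-subsidy: 1390 - 7P = -99.6 + 2.8P gives P* = 152, Q* = 326.
With the rebate, buyers effectively pay Pb = Ps − 28, where Ps is the price sellers receive.
Demand in terms of Ps becomes Qd = 1390 − 7(Ps − 28) = 1586 - 7Ps. Setting this equal to supply: 1586 - 7Ps = -99.6 + 2.8Ps, so Ps = 172.
Buyers pay Pb = 172 − 28 = 144; Q' = -99.6 + 2.8·172 = 382.
The subsidy expands output by 382 − 326 = 56 past the efficient level; on those units the gap between marginal cost and willingness to pay runs from 0 up to 28.
DWL = ½ × 28 × 56 = 784.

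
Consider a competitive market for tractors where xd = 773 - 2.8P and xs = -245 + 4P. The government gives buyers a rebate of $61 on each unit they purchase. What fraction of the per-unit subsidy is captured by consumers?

Consumer share = 10/17

Pre-subsidy: 773 - 2.8P = -245 + 4P gives P* = 2545/17, x* = 6015/17.
With the rebate, buyers effectively pay Pb = Ps − 61, where Ps is the price sellers receive.
Demand in terms of Ps becomes xd = 773 − 2.8(Ps − 61) = 943.8 - 2.8Ps. Setting this equal to supply: 943.8 - 2.8Ps = -245 + 4Ps, so Ps = 2972/17.
Buyers pay Pb = 2972/17 − 61 = 1935/17; x' = -245 + 4·(2972/17) = 7723/17.
Buyers' price falls by P* − Pb = 2545/17 − 1935/17 = 610/17; sellers' price rises by Ps − P* = 2972/17 − 2545/17 = 427/17.
So consumers capture (610/17)/61 = 10/17 of each unit of subsidy.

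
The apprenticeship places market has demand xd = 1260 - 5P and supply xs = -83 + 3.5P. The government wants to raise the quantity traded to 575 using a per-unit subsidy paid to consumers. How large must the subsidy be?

Required subsidy s = 51 per unit

At x = 575, invert demand for the buyer price: Pb = (1260 − 575)/5 = 137; invert supply for the seller price: Ps = (575 − (-83))/3.5 = 188.
The subsidy must fill the gap: s = Ps − Pb = 188 − 137 = 51.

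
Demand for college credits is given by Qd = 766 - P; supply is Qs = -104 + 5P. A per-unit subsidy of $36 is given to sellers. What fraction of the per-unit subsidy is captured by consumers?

Pre-subsidy: 766 - P = -104 + 5P gives P* = 145, Q* = 621.
With the subsidy, sellers receive Ps = Pb + 36 for each unit, where Pb is the price buyers pay.
Supply in terms of Pb becomes Qs = -104 + 5(Pb + 36) = 76 + 5Pb. Setting this equal to demand: 766 - Pb = 76 + 5Pb, so Pb = 115.
Sellers receive Ps = 115 + 36 = 151; Q' = 766 − 1·115 = 651.
Buyers' price falls by P* − Pb = 145 − 115 = 30; sellers' price rises by Ps − P* = 151 − 145 = 6.
So consumers capture 30/36 = 5/6 of each unit of subsidy.

Consumer share = 5/6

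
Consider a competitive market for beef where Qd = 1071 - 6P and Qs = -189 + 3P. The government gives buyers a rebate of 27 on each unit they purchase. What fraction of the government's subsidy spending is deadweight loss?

Pre-subsidy: 1071 - 6P = -189 + 3P gives P* = 140, Q* = 231.
With the rebate, buyers effectively pay Pb = Ps − 27, where Ps is the price sellers receive.
Demand in terms of Ps becomes Qd = 1071 − 6(Ps − 27) = 1233 - 6Ps. Setting this equal to supply: 1233 - 6Ps = -189 + 3Ps, so Ps = 158.
Buyers pay Pb = 158 − 27 = 131; Q' = -189 + 3·158 = 285.
ΔCS = ½(231 + 285)(140 − 131) = 2322; ΔPS = ½(231 + 285)(158 − 140) = 4644.
Government spending = 27 × 285 = 7695.
DWL = ½ × 27 × (285 − 231) = 729; fraction = 729 / 7695 = 9/95.

DWL / government spending = 9/95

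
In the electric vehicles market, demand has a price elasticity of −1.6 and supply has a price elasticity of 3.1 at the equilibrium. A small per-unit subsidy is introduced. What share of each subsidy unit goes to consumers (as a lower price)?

For a small subsidy around the equilibrium, the benefit split depends on the relative slopes, which at a point are proportional to the elasticities.
Buyer share = εs/(εs + |εd|) = 3.1/(3.1 + 1.6) = 31/47; seller share = |εd|/(εs + |εd|) = 16/47.

Consumer share = 31/47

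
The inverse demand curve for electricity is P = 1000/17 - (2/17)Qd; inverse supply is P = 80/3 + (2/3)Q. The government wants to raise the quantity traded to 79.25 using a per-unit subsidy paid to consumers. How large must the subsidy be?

At Q = 79.25, from the demand curve buyers pay Pb = 1000/17 − (2/17)·79.25 = 49.5; from the supply curve sellers need Ps = 80/3 + (2/3)·79.25 = 79.5.
The subsidy must fill the gap: s = Ps − Pb = 79.5 − 49.5 = 30.

Required subsidy s = 30 per unit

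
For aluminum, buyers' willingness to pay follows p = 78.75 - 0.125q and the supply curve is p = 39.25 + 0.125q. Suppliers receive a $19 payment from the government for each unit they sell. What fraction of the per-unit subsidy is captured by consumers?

Pre-subsidy: 78.75 - 0.125q = 39.25 + 0.125q gives q* = 158 and p* = 59.
With the subsidy, sellers receive ps = pb + 19 for each unit, where pb is the price buyers pay.
On the curves, pb = 78.75 - 0.125q and ps = 39.25 + 0.125q; the wedge ps − pb = 19 gives 39.25 + 0.125q − (78.75 - 0.125q) = 19, so q' = 234.
Then pb = 78.75 − 0.125·234 = 49.5 and ps = 39.25 + 0.125·234 = 68.5.
Buyers' price falls by p* − pb = 59 − 49.5 = 9.5; sellers' price rises by ps − p* = 68.5 − 59 = 9.5.
So consumers capture 9.5/19 = 0.5 of each unit of subsidy.

Consumer share = 0.5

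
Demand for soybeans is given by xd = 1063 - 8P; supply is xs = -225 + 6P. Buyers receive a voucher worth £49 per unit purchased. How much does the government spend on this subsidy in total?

Government cost = £24255

Pre-subsidy: 1063 - 8P = -225 + 6P gives P* = 92, x* = 327.
With the rebate, buyers effectively pay Pb = Ps − 49, where Ps is the price sellers receive.
Demand in terms of Ps becomes xd = 1063 − 8(Ps − 49) = 1455 - 8Ps. Setting this equal to supply: 1455 - 8Ps = -225 + 6Ps, so Ps = 120.
Buyers pay Pb = 120 − 49 = 71; x' = -225 + 6·120 = 495.
Government outlay = subsidy × quantity = 49 × 495 = 24255.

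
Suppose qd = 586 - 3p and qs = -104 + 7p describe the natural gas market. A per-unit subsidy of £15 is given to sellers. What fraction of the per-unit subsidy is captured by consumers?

Pre-subsidy: 586 - 3p = -104 + 7p gives p* = 69, q* = 379.
With the subsidy, sellers receive ps = pb + 15 for each unit, where pb is the price buyers pay.
Supply in terms of pb becomes qs = -104 + 7(pb + 15) = 1 + 7pb. Setting this equal to demand: 586 - 3pb = 1 + 7pb, so pb = 58.5.
Sellers receive ps = 58.5 + 15 = 73.5; q' = 586 − 3·58.5 = 410.5.
Buyers' price falls by p* − pb = 69 − 58.5 = 10.5; sellers' price rises by ps − p* = 73.5 − 69 = 4.5.
So consumers capture 10.5/15 = 0.7 of each unit of subsidy.

Consumer share = 0.7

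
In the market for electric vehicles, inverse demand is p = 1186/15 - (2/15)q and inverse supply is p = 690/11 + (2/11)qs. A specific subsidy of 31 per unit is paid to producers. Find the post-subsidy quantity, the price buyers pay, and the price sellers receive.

Pre-subsidy: 1186/15 - (2/15)q = 690/11 + (2/11)q gives q* = 674/13 and p* = 938/13.
With the subsidy, sellers receive ps = pb + 31 for each unit, where pb is the price buyers pay.
On the curves, pb = 1186/15 - (2/15)q and ps = 690/11 + (2/11)q; the wedge ps − pb = 31 gives 690/11 + (2/11)q − (1186/15 - (2/15)q) = 31, so q' = 7811/52.
Then pb = 1186/15 − (2/15)·(7811/52) = 1535/26 and ps = 690/11 + (2/11)·(7811/52) = 2341/26.

q' = 7811/52; buyers pay 1535/26; sellers receive 2341/26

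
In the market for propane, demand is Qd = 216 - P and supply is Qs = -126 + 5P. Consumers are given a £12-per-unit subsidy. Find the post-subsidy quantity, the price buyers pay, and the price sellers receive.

Pre-subsidy: 216 - P = -126 + 5P gives P* = 57, Q* = 159.
With the rebate, buyers effectively pay Pb = Ps − 12, where Ps is the price sellers receive.
Demand in terms of Ps becomes Qd = 216 − 1(Ps − 12) = 228 - Ps. Setting this equal to supply: 228 - Ps = -126 + 5Ps, so Ps = 59.
Buyers pay Pb = 59 − 12 = 47; Q' = -126 + 5·59 = 169.

Q' = 169; buyers pay £47; sellers receive £59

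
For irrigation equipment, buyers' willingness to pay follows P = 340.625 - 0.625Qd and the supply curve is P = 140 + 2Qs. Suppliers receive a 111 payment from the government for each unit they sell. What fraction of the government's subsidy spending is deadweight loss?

DWL / government spending = 148/831

Pre-subsidy: 340.625 - 0.625Q = 140 + 2Q gives Q* = 535/7 and P* = 2050/7.
With the subsidy, sellers receive Ps = Pb + 111 for each unit, where Pb is the price buyers pay.
On the curves, Pb = 340.625 - 0.625Q and Ps = 140 + 2Q; the wedge Ps − Pb = 111 gives 140 + 2Q − (340.625 - 0.625Q) = 111, so Q' = 831/7.
Then Pb = 340.625 − 0.625·(831/7) = 1865/7 and Ps = 140 + 2·(831/7) = 2642/7.
ΔCS = ½(535/7 + 831/7)(2050/7 − 1865/7) = 126355/49; ΔPS = ½(535/7 + 831/7)(2642/7 − 2050/7) = 404336/49.
Government spending = 111 × 831/7 = 92241/7.
DWL = ½ × 111 × (831/7 − 535/7) = 16428/7; fraction = (16428/7) / (92241/7) = 148/831.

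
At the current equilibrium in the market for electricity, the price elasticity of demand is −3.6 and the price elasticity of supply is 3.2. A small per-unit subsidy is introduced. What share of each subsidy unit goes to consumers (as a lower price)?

Consumer share = 8/17

For a small subsidy around the equilibrium, the benefit split depends on the relative slopes, which at a point are proportional to the elasticities.
Buyer share = εs/(εs + |εd|) = 3.2/(3.2 + 3.6) = 8/17; seller share = |εd|/(εs + |εd|) = 9/17.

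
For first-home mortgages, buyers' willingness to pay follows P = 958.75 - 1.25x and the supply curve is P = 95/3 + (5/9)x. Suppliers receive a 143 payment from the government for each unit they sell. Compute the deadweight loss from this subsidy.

Pre-subsidy: 958.75 - 1.25x = 95/3 + (5/9)x gives x* = 6675/13 and P* = 4120/13.
With the subsidy, sellers receive Ps = Pb + 143 for each unit, where Pb is the price buyers pay.
On the curves, Pb = 958.75 - 1.25x and Ps = 95/3 + (5/9)x; the wedge Ps − Pb = 143 gives 95/3 + (5/9)x − (958.75 - 1.25x) = 143, so x' = 38523/65.
Then Pb = 958.75 − 1.25·(38523/65) = 2833/13 and Ps = 95/3 + (5/9)·(38523/65) = 4692/13.
The subsidy expands output by 38523/65 − 6675/13 = 79.2 past the efficient level; on those units the gap between marginal cost and willingness to pay runs from 0 up to 143.
DWL = ½ × 143 × 79.2 = 5662.8.

Deadweight loss = 5662.8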